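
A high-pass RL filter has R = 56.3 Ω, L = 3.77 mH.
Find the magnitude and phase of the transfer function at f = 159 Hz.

Step 1 — Angular frequency: ω = 2π·159 = 999 rad/s.
Step 2 — Transfer function: H(jω) = jωL/(R + jωL).
Step 3 — Numerator jωL = j·3.766; denominator R + jωL = 56.3 + j3.766.
Step 4 — H = 0.004455 + j0.0666.
Step 5 — Magnitude: |H| = 0.06675 (-23.5 dB); phase: φ = 86.2°.

|H| = 0.06675 (-23.5 dB), φ = 86.2°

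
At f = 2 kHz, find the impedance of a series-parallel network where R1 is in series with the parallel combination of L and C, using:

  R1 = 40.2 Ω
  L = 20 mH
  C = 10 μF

Step 1 — Angular frequency: ω = 2π·f = 2π·2000 = 1.257e+04 rad/s.
Step 2 — Component impedances:
  R1: Z = R = 40.2 Ω
  L: Z = jωL = j·1.257e+04·0.02 = 0 + j251.3 Ω
  C: Z = 1/(jωC) = -j/(ω·C) = 0 - j7.958 Ω
Step 3 — Parallel branch: L || C = 1/(1/L + 1/C) = 0 - j8.218 Ω.
Step 4 — Series with R1: Z_total = R1 + (L || C) = 40.2 - j8.218 Ω = 41.03∠-11.6° Ω.

Z = 40.2 - j8.218 Ω = 41.03∠-11.6° Ω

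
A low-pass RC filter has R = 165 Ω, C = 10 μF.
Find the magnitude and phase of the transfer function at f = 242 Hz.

Step 1 — Angular frequency: ω = 2π·242 = 1521 rad/s.
Step 2 — Transfer function: H(jω) = 1/(1 + jωRC).
Step 3 — Denominator: 1 + jωRC = 1 + j·1521·165·1e-05 = 1 + j2.509.
Step 4 — H = 0.1371 - j0.3439.
Step 5 — Magnitude: |H| = 0.3703 (-8.6 dB); phase: φ = -68.3°.

|H| = 0.3703 (-8.6 dB), φ = -68.3°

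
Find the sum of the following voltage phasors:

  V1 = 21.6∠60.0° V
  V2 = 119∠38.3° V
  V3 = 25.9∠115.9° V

Step 1 — Convert each phasor to rectangular form:
  V1 = 21.6·(cos(60.0°) + j·sin(60.0°)) = 10.8 + j18.71 V
  V2 = 119·(cos(38.3°) + j·sin(38.3°)) = 93.39 + j73.75 V
  V3 = 25.9·(cos(115.9°) + j·sin(115.9°)) = -11.31 + j23.3 V
Step 2 — Sum components: V_total = 92.88 + j115.8 V.
Step 3 — Convert to polar: |V_total| = 148.4 V, ∠V_total = 51.3°.

V_total = 148.4∠51.3° V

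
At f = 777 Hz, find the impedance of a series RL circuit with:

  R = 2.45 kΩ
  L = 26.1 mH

Step 1 — Angular frequency: ω = 2π·f = 2π·777 = 4882 rad/s.
Step 2 — Component impedances:
  R: Z = R = 2450 Ω
  L: Z = jωL = j·4882·0.0261 = 0 + j127.4 Ω
Step 3 — Series combination: Z_total = R + L = 2450 + j127.4 Ω = 2453∠3.0° Ω.

Z = 2450 + j127.4 Ω = 2453∠3.0° Ω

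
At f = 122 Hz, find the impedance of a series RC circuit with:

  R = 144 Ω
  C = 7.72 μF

Step 1 — Angular frequency: ω = 2π·f = 2π·122 = 766.5 rad/s.
Step 2 — Component impedances:
  R: Z = R = 144 Ω
  C: Z = 1/(jωC) = -j/(ω·C) = 0 - j169 Ω
Step 3 — Series combination: Z_total = R + C = 144 - j169 Ω = 222∠-49.6° Ω.

Z = 144 - j169 Ω = 222∠-49.6° Ω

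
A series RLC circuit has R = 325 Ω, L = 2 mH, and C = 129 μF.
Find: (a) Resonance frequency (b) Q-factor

Step 1 — Resonance condition Im(Z)=0 gives ω₀ = 1/√(LC).
Step 2 — ω₀ = 1/√(0.002·0.000129) = 1969 rad/s.
Step 3 — f₀ = ω₀/(2π) = 313.3 Hz.
Step 4 — Series Q: Q = ω₀L/R = 1969·0.002/325 = 0.01212.

(a) f₀ = 313.3 Hz  (b) Q = 0.01212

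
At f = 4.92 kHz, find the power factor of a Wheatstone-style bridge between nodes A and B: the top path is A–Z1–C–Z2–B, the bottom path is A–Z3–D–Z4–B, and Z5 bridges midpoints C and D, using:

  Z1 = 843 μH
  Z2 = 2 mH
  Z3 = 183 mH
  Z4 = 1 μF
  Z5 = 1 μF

Step 1 — Angular frequency: ω = 2π·f = 2π·4920 = 3.091e+04 rad/s.
Step 2 — Component impedances:
  Z1: Z = jωL = j·3.091e+04·0.000843 = 0 + j26.06 Ω
  Z2: Z = jωL = j·3.091e+04·0.002 = 0 + j61.83 Ω
  Z3: Z = jωL = j·3.091e+04·0.183 = 0 + j5657 Ω
  Z4: Z = 1/(jωC) = -j/(ω·C) = 0 - j32.35 Ω
  Z5: Z = 1/(jωC) = -j/(ω·C) = 0 - j32.35 Ω
Step 3 — Bridge requires nodal analysis (the Z5 bridge couples midpoints C and D, so the two paths cannot be reduced to a simple series/parallel combination). Setting node B to ground and injecting 1 A at node A, the 3-node admittance system at A, C, D solves to V_A = Z_AB = 0 + j1333 Ω = 1333∠90.0° Ω.
Step 4 — Power factor: PF = cos(φ) = Re(Z)/|Z| = 0/1333 = 0.
Step 5 — Type: Im(Z) = 1333 ⇒ lagging (phase φ = 90.0°).

PF = 0 (lagging, φ = 90.0°)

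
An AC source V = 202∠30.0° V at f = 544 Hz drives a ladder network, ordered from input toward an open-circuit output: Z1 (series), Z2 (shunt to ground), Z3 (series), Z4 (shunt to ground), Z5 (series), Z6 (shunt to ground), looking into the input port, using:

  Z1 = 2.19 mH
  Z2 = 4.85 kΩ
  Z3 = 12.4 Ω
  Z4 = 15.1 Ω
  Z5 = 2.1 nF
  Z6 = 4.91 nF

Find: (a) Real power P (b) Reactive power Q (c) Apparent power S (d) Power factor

Step 1 — Angular frequency: ω = 2π·f = 2π·544 = 3418 rad/s.
Step 2 — Component impedances:
  Z1: Z = jωL = j·3418·0.00219 = 0 + j7.486 Ω
  Z2: Z = R = 4850 Ω
  Z3: Z = R = 12.4 Ω
  Z4: Z = R = 15.1 Ω
  Z5: Z = 1/(jωC) = -j/(ω·C) = 0 - j1.393e+05 Ω
  Z6: Z = 1/(jωC) = -j/(ω·C) = 0 - j5.959e+04 Ω
Step 3 — Ladder network (open output): work backward from the far end, alternating series and parallel combinations. Z_in = 27.34 + j7.484 Ω = 28.35∠15.3° Ω.
Step 4 — Source phasor: V = 202∠30.0° V = 174.9 + j101 V.
Step 5 — Current: I = V / Z = 6.892 + j1.807 A = 7.125∠14.7° A.
Step 6 — Complex power: S = V·I* = 1388 + j380 VA.
Step 7 — Real power: P = Re(S) = 1388 W.
Step 8 — Reactive power: Q = Im(S) = 380 VAR.
Step 9 — Apparent power: |S| = 1439 VA.
Step 10 — Power factor: PF = P/|S| = 0.9645 (lagging).

(a) P = 1388 W  (b) Q = 380 VAR  (c) S = 1439 VA  (d) PF = 0.9645 (lagging)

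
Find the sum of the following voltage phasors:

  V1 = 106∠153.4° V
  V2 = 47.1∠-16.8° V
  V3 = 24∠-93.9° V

Step 1 — Convert each phasor to rectangular form:
  V1 = 106·(cos(153.4°) + j·sin(153.4°)) = -94.78 + j47.46 V
  V2 = 47.1·(cos(-16.8°) + j·sin(-16.8°)) = 45.09 - j13.61 V
  V3 = 24·(cos(-93.9°) + j·sin(-93.9°)) = -1.632 - j23.94 V
Step 2 — Sum components: V_total = -51.32 + j9.905 V.
Step 3 — Convert to polar: |V_total| = 52.27 V, ∠V_total = 169.1°.

V_total = 52.27∠169.1° V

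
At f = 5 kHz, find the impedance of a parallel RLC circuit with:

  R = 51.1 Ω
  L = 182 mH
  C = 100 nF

Step 1 — Angular frequency: ω = 2π·f = 2π·5000 = 3.142e+04 rad/s.
Step 2 — Component impedances:
  R: Z = R = 51.1 Ω
  L: Z = jωL = j·3.142e+04·0.182 = 0 + j5718 Ω
  C: Z = 1/(jωC) = -j/(ω·C) = 0 - j318.3 Ω
Step 3 — Parallel combination: 1/Z_total = 1/R + 1/L + 1/C; Z_total = 49.95 - j7.573 Ω = 50.52∠-8.6° Ω.

Z = 49.95 - j7.573 Ω = 50.52∠-8.6° Ω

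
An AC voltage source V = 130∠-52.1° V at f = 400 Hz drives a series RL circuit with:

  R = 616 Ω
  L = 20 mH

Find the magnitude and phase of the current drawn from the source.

Step 1 — Angular frequency: ω = 2π·f = 2π·400 = 2513 rad/s.
Step 2 — Component impedances:
  R: Z = R = 616 Ω
  L: Z = jωL = j·2513·0.02 = 0 + j50.27 Ω
Step 3 — Series combination: Z_total = R + L = 616 + j50.27 Ω = 618∠4.7° Ω.
Step 4 — Source phasor: V = 130∠-52.1° V = 79.86 - j102.6 V.
Step 5 — Ohm's law: I = V / Z_total = (79.86 - j102.6) / (616 + j50.27) = 0.1153 - j0.1759 A.
Step 6 — Convert to polar: |I| = 0.2103 A, ∠I = -56.8°.

I = 0.2103∠-56.8° A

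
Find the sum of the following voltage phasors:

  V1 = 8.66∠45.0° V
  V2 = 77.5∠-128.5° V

Step 1 — Convert each phasor to rectangular form:
  V1 = 8.66·(cos(45.0°) + j·sin(45.0°)) = 6.124 + j6.124 V
  V2 = 77.5·(cos(-128.5°) + j·sin(-128.5°)) = -48.24 - j60.65 V
Step 2 — Sum components: V_total = -42.12 - j54.53 V.
Step 3 — Convert to polar: |V_total| = 68.9 V, ∠V_total = -127.7°.

V_total = 68.9∠-127.7° V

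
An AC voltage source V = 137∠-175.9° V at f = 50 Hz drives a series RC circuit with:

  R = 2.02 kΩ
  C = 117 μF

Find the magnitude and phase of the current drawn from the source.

Step 1 — Angular frequency: ω = 2π·f = 2π·50 = 314.2 rad/s.
Step 2 — Component impedances:
  R: Z = R = 2020 Ω
  C: Z = 1/(jωC) = -j/(ω·C) = 0 - j27.21 Ω
Step 3 — Series combination: Z_total = R + C = 2020 - j27.21 Ω = 2020∠-0.8° Ω.
Step 4 — Source phasor: V = 137∠-175.9° V = -136.6 - j9.795 V.
Step 5 — Ohm's law: I = V / Z_total = (-136.6 - j9.795) / (2020 - j27.21) = -0.06757 - j0.005759 A.
Step 6 — Convert to polar: |I| = 0.06782 A, ∠I = -175.1°.

I = 0.06782∠-175.1° A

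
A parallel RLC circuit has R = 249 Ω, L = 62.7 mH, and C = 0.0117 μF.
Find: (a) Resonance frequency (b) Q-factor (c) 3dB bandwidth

Step 1 — Resonance: ω₀ = 1/√(LC) = 1/√(0.0627·1.17e-08) = 3.692e+04 rad/s.
Step 2 — f₀ = ω₀/(2π) = 5876 Hz.
Step 3 — Parallel Q: Q = R/(ω₀L) = 249/(3.692e+04·0.0627) = 0.1076.
Step 4 — Bandwidth: Δω = ω₀/Q = 3.433e+05 rad/s; BW = Δω/(2π) = 5.463e+04 Hz.

(a) f₀ = 5876 Hz  (b) Q = 0.1076  (c) BW = 5.463e+04 Hz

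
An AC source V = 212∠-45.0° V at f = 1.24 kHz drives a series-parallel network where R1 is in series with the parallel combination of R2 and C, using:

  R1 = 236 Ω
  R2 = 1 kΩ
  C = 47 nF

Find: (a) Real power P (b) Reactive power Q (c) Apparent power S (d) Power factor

Step 1 — Angular frequency: ω = 2π·f = 2π·1240 = 7791 rad/s.
Step 2 — Component impedances:
  R1: Z = R = 236 Ω
  R2: Z = R = 1000 Ω
  C: Z = 1/(jωC) = -j/(ω·C) = 0 - j2731 Ω
Step 3 — Parallel branch: R2 || C = 1/(1/R2 + 1/C) = 881.8 - j322.9 Ω.
Step 4 — Series with R1: Z_total = R1 + (R2 || C) = 1118 - j322.9 Ω = 1163∠-16.1° Ω.
Step 5 — Source phasor: V = 212∠-45.0° V = 149.9 - j149.9 V.
Step 6 — Current: I = V / Z = 0.1595 - j0.08803 A = 0.1822∠-28.9° A.
Step 7 — Complex power: S = V·I* = 37.11 - j10.72 VA.
Step 8 — Real power: P = Re(S) = 37.11 W.
Step 9 — Reactive power: Q = Im(S) = -10.72 VAR.
Step 10 — Apparent power: |S| = 38.63 VA.
Step 11 — Power factor: PF = P/|S| = 0.9607 (leading).

(a) P = 37.11 W  (b) Q = -10.72 VAR  (c) S = 38.63 VA  (d) PF = 0.9607 (leading)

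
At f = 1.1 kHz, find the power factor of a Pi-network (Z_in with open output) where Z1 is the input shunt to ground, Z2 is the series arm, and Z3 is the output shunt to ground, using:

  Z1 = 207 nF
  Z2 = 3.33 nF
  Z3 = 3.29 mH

Step 1 — Angular frequency: ω = 2π·f = 2π·1100 = 6912 rad/s.
Step 2 — Component impedances:
  Z1: Z = 1/(jωC) = -j/(ω·C) = 0 - j699 Ω
  Z2: Z = 1/(jωC) = -j/(ω·C) = 0 - j4.345e+04 Ω
  Z3: Z = jωL = j·6912·0.00329 = 0 + j22.74 Ω
Step 3 — With open output, the series arm Z2 and the output shunt Z3 appear in series to ground: Z2 + Z3 = 0 - j4.343e+04 Ω.
Step 4 — Parallel with input shunt Z1: Z_in = Z1 || (Z2 + Z3) = 0 - j687.9 Ω = 687.9∠-90.0° Ω.
Step 5 — Power factor: PF = cos(φ) = Re(Z)/|Z| = 0/687.9 = 0.
Step 6 — Type: Im(Z) = -687.9 ⇒ leading (phase φ = -90.0°).

PF = 0 (leading, φ = -90.0°)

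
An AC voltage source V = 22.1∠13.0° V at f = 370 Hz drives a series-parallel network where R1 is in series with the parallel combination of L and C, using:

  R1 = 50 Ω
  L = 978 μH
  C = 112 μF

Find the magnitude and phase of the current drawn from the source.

Step 1 — Angular frequency: ω = 2π·f = 2π·370 = 2325 rad/s.
Step 2 — Component impedances:
  R1: Z = R = 50 Ω
  L: Z = jωL = j·2325·0.000978 = 0 + j2.274 Ω
  C: Z = 1/(jωC) = -j/(ω·C) = 0 - j3.841 Ω
Step 3 — Parallel branch: L || C = 1/(1/L + 1/C) = 0 + j5.573 Ω.
Step 4 — Series with R1: Z_total = R1 + (L || C) = 50 + j5.573 Ω = 50.31∠6.4° Ω.
Step 5 — Source phasor: V = 22.1∠13.0° V = 21.53 + j4.971 V.
Step 6 — Ohm's law: I = V / Z_total = (21.53 + j4.971) / (50 + j5.573) = 0.4363 + j0.0508 A.
Step 7 — Convert to polar: |I| = 0.4393 A, ∠I = 6.6°.

I = 0.4393∠6.6° A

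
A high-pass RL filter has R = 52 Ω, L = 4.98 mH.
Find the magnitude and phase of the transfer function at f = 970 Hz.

Step 1 — Angular frequency: ω = 2π·970 = 6095 rad/s.
Step 2 — Transfer function: H(jω) = jωL/(R + jωL).
Step 3 — Numerator jωL = j·30.35; denominator R + jωL = 52 + j30.35.
Step 4 — H = 0.2541 + j0.4354.
Step 5 — Magnitude: |H| = 0.5041 (-5.9 dB); phase: φ = 59.7°.

|H| = 0.5041 (-5.9 dB), φ = 59.7°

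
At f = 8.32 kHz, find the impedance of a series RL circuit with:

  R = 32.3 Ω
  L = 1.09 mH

Step 1 — Angular frequency: ω = 2π·f = 2π·8320 = 5.228e+04 rad/s.
Step 2 — Component impedances:
  R: Z = R = 32.3 Ω
  L: Z = jωL = j·5.228e+04·0.00109 = 0 + j56.98 Ω
Step 3 — Series combination: Z_total = R + L = 32.3 + j56.98 Ω = 65.5∠60.5° Ω.

Z = 32.3 + j56.98 Ω = 65.5∠60.5° Ω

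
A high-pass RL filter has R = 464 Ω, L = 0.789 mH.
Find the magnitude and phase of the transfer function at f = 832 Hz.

Step 1 — Angular frequency: ω = 2π·832 = 5228 rad/s.
Step 2 — Transfer function: H(jω) = jωL/(R + jωL).
Step 3 — Numerator jωL = j·4.125; denominator R + jωL = 464 + j4.125.
Step 4 — H = 7.901e-05 + j0.008888.
Step 5 — Magnitude: |H| = 0.008889 (-41.0 dB); phase: φ = 89.5°.

|H| = 0.008889 (-41.0 dB), φ = 89.5°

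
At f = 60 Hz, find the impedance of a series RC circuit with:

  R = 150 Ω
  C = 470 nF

Step 1 — Angular frequency: ω = 2π·f = 2π·60 = 377 rad/s.
Step 2 — Component impedances:
  R: Z = R = 150 Ω
  C: Z = 1/(jωC) = -j/(ω·C) = 0 - j5644 Ω
Step 3 — Series combination: Z_total = R + C = 150 - j5644 Ω = 5646∠-88.5° Ω.

Z = 150 - j5644 Ω = 5646∠-88.5° Ω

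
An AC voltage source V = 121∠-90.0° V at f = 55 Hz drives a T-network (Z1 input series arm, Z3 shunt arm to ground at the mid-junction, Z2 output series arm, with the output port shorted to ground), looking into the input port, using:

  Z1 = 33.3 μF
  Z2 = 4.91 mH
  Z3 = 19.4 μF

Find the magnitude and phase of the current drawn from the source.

Step 1 — Angular frequency: ω = 2π·f = 2π·55 = 345.6 rad/s.
Step 2 — Component impedances:
  Z1: Z = 1/(jωC) = -j/(ω·C) = 0 - j86.9 Ω
  Z2: Z = jωL = j·345.6·0.00491 = 0 + j1.697 Ω
  Z3: Z = 1/(jωC) = -j/(ω·C) = 0 - j149.2 Ω
Step 3 — With the output port shorted to ground, the output series arm Z2 runs from the junction to ground; the shunt arm Z3 also runs from the junction to ground. They appear in parallel: Z3 || Z2 = 0 + j1.716 Ω.
Step 4 — Series with input arm Z1: Z_in = Z1 + (Z3 || Z2) = 0 - j85.18 Ω = 85.18∠-90.0° Ω.
Step 5 — Source phasor: V = 121∠-90.0° V = 0 - j121 V.
Step 6 — Ohm's law: I = V / Z_total = (0 - j121) / (0 - j85.18) = 1.42 A.
Step 7 — Convert to polar: |I| = 1.42 A, ∠I = 0.0°.

I = 1.42∠0.0° A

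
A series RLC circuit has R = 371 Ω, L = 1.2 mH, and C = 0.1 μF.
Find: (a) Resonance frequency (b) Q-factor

Step 1 — Resonance condition Im(Z)=0 gives ω₀ = 1/√(LC).
Step 2 — ω₀ = 1/√(0.0012·1e-07) = 9.129e+04 rad/s.
Step 3 — f₀ = ω₀/(2π) = 1.453e+04 Hz.
Step 4 — Series Q: Q = ω₀L/R = 9.129e+04·0.0012/371 = 0.2953.

(a) f₀ = 1.453e+04 Hz  (b) Q = 0.2953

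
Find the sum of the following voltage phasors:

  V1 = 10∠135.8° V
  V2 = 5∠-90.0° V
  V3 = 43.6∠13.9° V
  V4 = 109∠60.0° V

Step 1 — Convert each phasor to rectangular form:
  V1 = 10·(cos(135.8°) + j·sin(135.8°)) = -7.169 + j6.972 V
  V2 = 5·(cos(-90.0°) + j·sin(-90.0°)) = 0 - j5 V
  V3 = 43.6·(cos(13.9°) + j·sin(13.9°)) = 42.32 + j10.47 V
  V4 = 109·(cos(60.0°) + j·sin(60.0°)) = 54.5 + j94.4 V
Step 2 — Sum components: V_total = 89.65 + j106.8 V.
Step 3 — Convert to polar: |V_total| = 139.5 V, ∠V_total = 50.0°.

V_total = 139.5∠50.0° V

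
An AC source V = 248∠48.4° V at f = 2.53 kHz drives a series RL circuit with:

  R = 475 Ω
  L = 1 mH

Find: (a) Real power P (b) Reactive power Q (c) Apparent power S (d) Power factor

Step 1 — Angular frequency: ω = 2π·f = 2π·2530 = 1.59e+04 rad/s.
Step 2 — Component impedances:
  R: Z = R = 475 Ω
  L: Z = jωL = j·1.59e+04·0.001 = 0 + j15.9 Ω
Step 3 — Series combination: Z_total = R + L = 475 + j15.9 Ω = 475.3∠1.9° Ω.
Step 4 — Source phasor: V = 248∠48.4° V = 164.7 + j185.5 V.
Step 5 — Current: I = V / Z = 0.3593 + j0.3784 A = 0.5218∠46.5° A.
Step 6 — Complex power: S = V·I* = 129.3 + j4.328 VA.
Step 7 — Real power: P = Re(S) = 129.3 W.
Step 8 — Reactive power: Q = Im(S) = 4.328 VAR.
Step 9 — Apparent power: |S| = 129.4 VA.
Step 10 — Power factor: PF = P/|S| = 0.9994 (lagging).

(a) P = 129.3 W  (b) Q = 4.328 VAR  (c) S = 129.4 VA  (d) PF = 0.9994 (lagging)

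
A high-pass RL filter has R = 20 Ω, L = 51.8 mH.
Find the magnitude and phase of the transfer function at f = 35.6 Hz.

Step 1 — Angular frequency: ω = 2π·35.6 = 223.7 rad/s.
Step 2 — Transfer function: H(jω) = jωL/(R + jωL).
Step 3 — Numerator jωL = j·11.59; denominator R + jωL = 20 + j11.59.
Step 4 — H = 0.2513 + j0.4338.
Step 5 — Magnitude: |H| = 0.5013 (-6.0 dB); phase: φ = 59.9°.

|H| = 0.5013 (-6.0 dB), φ = 59.9°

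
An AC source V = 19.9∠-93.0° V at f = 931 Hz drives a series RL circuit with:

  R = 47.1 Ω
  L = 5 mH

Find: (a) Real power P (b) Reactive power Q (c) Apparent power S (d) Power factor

Step 1 — Angular frequency: ω = 2π·f = 2π·931 = 5850 rad/s.
Step 2 — Component impedances:
  R: Z = R = 47.1 Ω
  L: Z = jωL = j·5850·0.005 = 0 + j29.25 Ω
Step 3 — Series combination: Z_total = R + L = 47.1 + j29.25 Ω = 55.44∠31.8° Ω.
Step 4 — Source phasor: V = 19.9∠-93.0° V = -1.041 - j19.87 V.
Step 5 — Current: I = V / Z = -0.205 - j0.2946 A = 0.3589∠-124.8° A.
Step 6 — Complex power: S = V·I* = 6.068 + j3.768 VA.
Step 7 — Real power: P = Re(S) = 6.068 W.
Step 8 — Reactive power: Q = Im(S) = 3.768 VAR.
Step 9 — Apparent power: |S| = 7.143 VA.
Step 10 — Power factor: PF = P/|S| = 0.8495 (lagging).

(a) P = 6.068 W  (b) Q = 3.768 VAR  (c) S = 7.143 VA  (d) PF = 0.8495 (lagging)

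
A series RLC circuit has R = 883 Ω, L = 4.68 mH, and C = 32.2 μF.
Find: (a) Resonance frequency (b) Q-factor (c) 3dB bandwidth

Step 1 — Resonance: ω₀ = 1/√(LC) = 1/√(0.00468·3.22e-05) = 2576 rad/s.
Step 2 — f₀ = ω₀/(2π) = 410 Hz.
Step 3 — Series Q: Q = ω₀L/R = 2576·0.00468/883 = 0.01365.
Step 4 — Bandwidth: Δω = ω₀/Q = 1.887e+05 rad/s; BW = Δω/(2π) = 3.003e+04 Hz.

(a) f₀ = 410 Hz  (b) Q = 0.01365  (c) BW = 3.003e+04 Hz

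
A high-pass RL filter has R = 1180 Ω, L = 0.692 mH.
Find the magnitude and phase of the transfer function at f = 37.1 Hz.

Step 1 — Angular frequency: ω = 2π·37.1 = 233.1 rad/s.
Step 2 — Transfer function: H(jω) = jωL/(R + jωL).
Step 3 — Numerator jωL = j·0.1613; denominator R + jωL = 1180 + j0.1613.
Step 4 — H = 1.869e-08 + j0.0001367.
Step 5 — Magnitude: |H| = 0.0001367 (-77.3 dB); phase: φ = 90.0°.

|H| = 0.0001367 (-77.3 dB), φ = 90.0°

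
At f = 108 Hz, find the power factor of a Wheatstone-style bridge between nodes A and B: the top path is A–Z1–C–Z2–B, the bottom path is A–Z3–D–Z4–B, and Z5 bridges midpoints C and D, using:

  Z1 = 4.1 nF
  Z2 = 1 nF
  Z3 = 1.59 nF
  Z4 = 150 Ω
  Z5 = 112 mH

Step 1 — Angular frequency: ω = 2π·f = 2π·108 = 678.6 rad/s.
Step 2 — Component impedances:
  Z1: Z = 1/(jωC) = -j/(ω·C) = 0 - j3.594e+05 Ω
  Z2: Z = 1/(jωC) = -j/(ω·C) = 0 - j1.474e+06 Ω
  Z3: Z = 1/(jωC) = -j/(ω·C) = 0 - j9.268e+05 Ω
  Z4: Z = R = 150 Ω
  Z5: Z = jωL = j·678.6·0.112 = 0 + j76 Ω
Step 3 — Bridge requires nodal analysis (the Z5 bridge couples midpoints C and D, so the two paths cannot be reduced to a simple series/parallel combination). Setting node B to ground and injecting 1 A at node A, the 3-node admittance system at A, C, D solves to V_A = Z_AB = 150 - j2.59e+05 Ω = 2.59e+05∠-90.0° Ω.
Step 4 — Power factor: PF = cos(φ) = Re(Z)/|Z| = 150.01/2.5895e+05 = 0.0005793.
Step 5 — Type: Im(Z) = -2.59e+05 ⇒ leading (phase φ = -90.0°).

PF = 0.0005793 (leading, φ = -90.0°)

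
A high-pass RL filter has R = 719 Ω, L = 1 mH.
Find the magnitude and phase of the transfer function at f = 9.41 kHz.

Step 1 — Angular frequency: ω = 2π·9410 = 5.912e+04 rad/s.
Step 2 — Transfer function: H(jω) = jωL/(R + jωL).
Step 3 — Numerator jωL = j·59.12; denominator R + jωL = 719 + j59.12.
Step 4 — H = 0.006717 + j0.08168.
Step 5 — Magnitude: |H| = 0.08196 (-21.7 dB); phase: φ = 85.3°.

|H| = 0.08196 (-21.7 dB), φ = 85.3°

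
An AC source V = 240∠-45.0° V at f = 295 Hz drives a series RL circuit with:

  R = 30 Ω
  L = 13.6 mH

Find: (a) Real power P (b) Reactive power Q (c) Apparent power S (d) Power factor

Step 1 — Angular frequency: ω = 2π·f = 2π·295 = 1854 rad/s.
Step 2 — Component impedances:
  R: Z = R = 30 Ω
  L: Z = jωL = j·1854·0.0136 = 0 + j25.21 Ω
Step 3 — Series combination: Z_total = R + L = 30 + j25.21 Ω = 39.18∠40.0° Ω.
Step 4 — Source phasor: V = 240∠-45.0° V = 169.7 - j169.7 V.
Step 5 — Current: I = V / Z = 0.5296 - j6.102 A = 6.125∠-85.0° A.
Step 6 — Complex power: S = V·I* = 1125 + j945.6 VA.
Step 7 — Real power: P = Re(S) = 1125 W.
Step 8 — Reactive power: Q = Im(S) = 945.6 VAR.
Step 9 — Apparent power: |S| = 1470 VA.
Step 10 — Power factor: PF = P/|S| = 0.7656 (lagging).

(a) P = 1125 W  (b) Q = 945.6 VAR  (c) S = 1470 VA  (d) PF = 0.7656 (lagging)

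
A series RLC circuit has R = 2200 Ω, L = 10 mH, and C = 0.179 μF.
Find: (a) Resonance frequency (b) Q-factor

Step 1 — Resonance condition Im(Z)=0 gives ω₀ = 1/√(LC).
Step 2 — ω₀ = 1/√(0.01·1.79e-07) = 2.364e+04 rad/s.
Step 3 — f₀ = ω₀/(2π) = 3762 Hz.
Step 4 — Series Q: Q = ω₀L/R = 2.364e+04·0.01/2200 = 0.1074.

(a) f₀ = 3762 Hz  (b) Q = 0.1074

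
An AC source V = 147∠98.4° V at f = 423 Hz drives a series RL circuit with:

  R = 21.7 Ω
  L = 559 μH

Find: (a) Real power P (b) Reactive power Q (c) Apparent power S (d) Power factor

Step 1 — Angular frequency: ω = 2π·f = 2π·423 = 2658 rad/s.
Step 2 — Component impedances:
  R: Z = R = 21.7 Ω
  L: Z = jωL = j·2658·0.000559 = 0 + j1.486 Ω
Step 3 — Series combination: Z_total = R + L = 21.7 + j1.486 Ω = 21.75∠3.9° Ω.
Step 4 — Source phasor: V = 147∠98.4° V = -21.47 + j145.4 V.
Step 5 — Current: I = V / Z = -0.5283 + j6.738 A = 6.758∠94.5° A.
Step 6 — Complex power: S = V·I* = 991.2 + j67.86 VA.
Step 7 — Real power: P = Re(S) = 991.2 W.
Step 8 — Reactive power: Q = Im(S) = 67.86 VAR.
Step 9 — Apparent power: |S| = 993.5 VA.
Step 10 — Power factor: PF = P/|S| = 0.9977 (lagging).

(a) P = 991.2 W  (b) Q = 67.86 VAR  (c) S = 993.5 VA  (d) PF = 0.9977 (lagging)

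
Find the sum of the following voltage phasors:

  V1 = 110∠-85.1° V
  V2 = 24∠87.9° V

Step 1 — Convert each phasor to rectangular form:
  V1 = 110·(cos(-85.1°) + j·sin(-85.1°)) = 9.396 - j109.6 V
  V2 = 24·(cos(87.9°) + j·sin(87.9°)) = 0.8794 + j23.98 V
Step 2 — Sum components: V_total = 10.28 - j85.61 V.
Step 3 — Convert to polar: |V_total| = 86.23 V, ∠V_total = -83.2°.

V_total = 86.23∠-83.2° V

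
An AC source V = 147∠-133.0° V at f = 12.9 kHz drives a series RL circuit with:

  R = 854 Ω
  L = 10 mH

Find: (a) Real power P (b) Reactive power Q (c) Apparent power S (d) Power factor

Step 1 — Angular frequency: ω = 2π·f = 2π·1.29e+04 = 8.105e+04 rad/s.
Step 2 — Component impedances:
  R: Z = R = 854 Ω
  L: Z = jωL = j·8.105e+04·0.01 = 0 + j810.5 Ω
Step 3 — Series combination: Z_total = R + L = 854 + j810.5 Ω = 1177∠43.5° Ω.
Step 4 — Source phasor: V = 147∠-133.0° V = -100.3 - j107.5 V.
Step 5 — Current: I = V / Z = -0.1246 - j0.007613 A = 0.1249∠-176.5° A.
Step 6 — Complex power: S = V·I* = 13.31 + j12.63 VA.
Step 7 — Real power: P = Re(S) = 13.31 W.
Step 8 — Reactive power: Q = Im(S) = 12.63 VAR.
Step 9 — Apparent power: |S| = 18.35 VA.
Step 10 — Power factor: PF = P/|S| = 0.7253 (lagging).

(a) P = 13.31 W  (b) Q = 12.63 VAR  (c) S = 18.35 VA  (d) PF = 0.7253 (lagging)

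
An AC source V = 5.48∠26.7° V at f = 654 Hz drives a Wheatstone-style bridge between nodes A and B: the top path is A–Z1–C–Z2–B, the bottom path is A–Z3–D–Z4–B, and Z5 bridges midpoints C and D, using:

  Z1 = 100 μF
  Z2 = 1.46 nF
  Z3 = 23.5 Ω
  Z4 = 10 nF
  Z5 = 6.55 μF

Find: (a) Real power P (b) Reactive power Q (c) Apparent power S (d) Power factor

Step 1 — Angular frequency: ω = 2π·f = 2π·654 = 4109 rad/s.
Step 2 — Component impedances:
  Z1: Z = 1/(jωC) = -j/(ω·C) = 0 - j2.434 Ω
  Z2: Z = 1/(jωC) = -j/(ω·C) = 0 - j1.667e+05 Ω
  Z3: Z = R = 23.5 Ω
  Z4: Z = 1/(jωC) = -j/(ω·C) = 0 - j2.434e+04 Ω
  Z5: Z = 1/(jωC) = -j/(ω·C) = 0 - j37.15 Ω
Step 3 — Bridge requires nodal analysis (the Z5 bridge couples midpoints C and D, so the two paths cannot be reduced to a simple series/parallel combination). Setting node B to ground and injecting 1 A at node A, the 3-node admittance system at A, C, D solves to V_A = Z_AB = 13.47 - j2.124e+04 Ω = 2.124e+04∠-90.0° Ω.
Step 4 — Source phasor: V = 5.48∠26.7° V = 4.896 + j2.462 V.
Step 5 — Current: I = V / Z = -0.0001158 + j0.0002305 A = 0.000258∠116.7° A.
Step 6 — Complex power: S = V·I* = 8.963e-07 - j0.001414 VA.
Step 7 — Real power: P = Re(S) = 8.963e-07 W.
Step 8 — Reactive power: Q = Im(S) = -0.001414 VAR.
Step 9 — Apparent power: |S| = 0.001414 VA.
Step 10 — Power factor: PF = P/|S| = 0.000634 (leading).

(a) P = 8.963e-07 W  (b) Q = -0.001414 VAR  (c) S = 0.001414 VA  (d) PF = 0.000634 (leading)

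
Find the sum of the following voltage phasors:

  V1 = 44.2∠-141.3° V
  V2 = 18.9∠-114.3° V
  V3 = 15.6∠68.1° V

Step 1 — Convert each phasor to rectangular form:
  V1 = 44.2·(cos(-141.3°) + j·sin(-141.3°)) = -34.5 - j27.64 V
  V2 = 18.9·(cos(-114.3°) + j·sin(-114.3°)) = -7.778 - j17.23 V
  V3 = 15.6·(cos(68.1°) + j·sin(68.1°)) = 5.819 + j14.47 V
Step 2 — Sum components: V_total = -36.45 - j30.39 V.
Step 3 — Convert to polar: |V_total| = 47.46 V, ∠V_total = -140.2°.

V_total = 47.46∠-140.2° V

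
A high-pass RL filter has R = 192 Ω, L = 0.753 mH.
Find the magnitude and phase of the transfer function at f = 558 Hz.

Step 1 — Angular frequency: ω = 2π·558 = 3506 rad/s.
Step 2 — Transfer function: H(jω) = jωL/(R + jωL).
Step 3 — Numerator jωL = j·2.64; denominator R + jωL = 192 + j2.64.
Step 4 — H = 0.000189 + j0.01375.
Step 5 — Magnitude: |H| = 0.01375 (-37.2 dB); phase: φ = 89.2°.

|H| = 0.01375 (-37.2 dB), φ = 89.2°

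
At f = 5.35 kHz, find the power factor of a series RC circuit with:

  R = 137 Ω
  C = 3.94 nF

Step 1 — Angular frequency: ω = 2π·f = 2π·5350 = 3.362e+04 rad/s.
Step 2 — Component impedances:
  R: Z = R = 137 Ω
  C: Z = 1/(jωC) = -j/(ω·C) = 0 - j7550 Ω
Step 3 — Series combination: Z_total = R + C = 137 - j7550 Ω = 7552∠-89.0° Ω.
Step 4 — Power factor: PF = cos(φ) = Re(Z)/|Z| = 137/7552 = 0.01814.
Step 5 — Type: Im(Z) = -7550 ⇒ leading (phase φ = -89.0°).

PF = 0.01814 (leading, φ = -89.0°)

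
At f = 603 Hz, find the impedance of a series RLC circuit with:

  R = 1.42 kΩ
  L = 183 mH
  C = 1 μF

Step 1 — Angular frequency: ω = 2π·f = 2π·603 = 3789 rad/s.
Step 2 — Component impedances:
  R: Z = R = 1420 Ω
  L: Z = jωL = j·3789·0.183 = 0 + j693.3 Ω
  C: Z = 1/(jωC) = -j/(ω·C) = 0 - j263.9 Ω
Step 3 — Series combination: Z_total = R + L + C = 1420 + j429.4 Ω = 1484∠16.8° Ω.

Z = 1420 + j429.4 Ω = 1484∠16.8° Ω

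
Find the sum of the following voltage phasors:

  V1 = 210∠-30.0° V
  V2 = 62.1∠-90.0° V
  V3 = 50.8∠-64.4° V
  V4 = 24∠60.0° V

Step 1 — Convert each phasor to rectangular form:
  V1 = 210·(cos(-30.0°) + j·sin(-30.0°)) = 181.9 - j105 V
  V2 = 62.1·(cos(-90.0°) + j·sin(-90.0°)) = 0 - j62.1 V
  V3 = 50.8·(cos(-64.4°) + j·sin(-64.4°)) = 21.95 - j45.81 V
  V4 = 24·(cos(60.0°) + j·sin(60.0°)) = 12 + j20.78 V
Step 2 — Sum components: V_total = 215.8 - j192.1 V.
Step 3 — Convert to polar: |V_total| = 288.9 V, ∠V_total = -41.7°.

V_total = 288.9∠-41.7° V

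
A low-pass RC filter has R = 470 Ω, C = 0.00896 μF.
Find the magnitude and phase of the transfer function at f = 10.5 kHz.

Step 1 — Angular frequency: ω = 2π·1.05e+04 = 6.597e+04 rad/s.
Step 2 — Transfer function: H(jω) = 1/(1 + jωRC).
Step 3 — Denominator: 1 + jωRC = 1 + j·6.597e+04·470·8.96e-09 = 1 + j0.2778.
Step 4 — H = 0.9283 - j0.2579.
Step 5 — Magnitude: |H| = 0.9635 (-0.3 dB); phase: φ = -15.5°.

|H| = 0.9635 (-0.3 dB), φ = -15.5°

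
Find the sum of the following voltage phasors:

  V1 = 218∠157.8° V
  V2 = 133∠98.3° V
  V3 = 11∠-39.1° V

Step 1 — Convert each phasor to rectangular form:
  V1 = 218·(cos(157.8°) + j·sin(157.8°)) = -201.8 + j82.37 V
  V2 = 133·(cos(98.3°) + j·sin(98.3°)) = -19.2 + j131.6 V
  V3 = 11·(cos(-39.1°) + j·sin(-39.1°)) = 8.537 - j6.937 V
Step 2 — Sum components: V_total = -212.5 + j207 V.
Step 3 — Convert to polar: |V_total| = 296.7 V, ∠V_total = 135.7°.

V_total = 296.7∠135.7° V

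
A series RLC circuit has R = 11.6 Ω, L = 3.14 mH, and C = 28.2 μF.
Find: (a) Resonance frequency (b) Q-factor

Step 1 — Resonance condition Im(Z)=0 gives ω₀ = 1/√(LC).
Step 2 — ω₀ = 1/√(0.00314·2.82e-05) = 3361 rad/s.
Step 3 — f₀ = ω₀/(2π) = 534.8 Hz.
Step 4 — Series Q: Q = ω₀L/R = 3361·0.00314/11.6 = 0.9097.

(a) f₀ = 534.8 Hz  (b) Q = 0.9097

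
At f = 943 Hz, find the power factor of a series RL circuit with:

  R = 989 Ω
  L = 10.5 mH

Step 1 — Angular frequency: ω = 2π·f = 2π·943 = 5925 rad/s.
Step 2 — Component impedances:
  R: Z = R = 989 Ω
  L: Z = jωL = j·5925·0.0105 = 0 + j62.21 Ω
Step 3 — Series combination: Z_total = R + L = 989 + j62.21 Ω = 991∠3.6° Ω.
Step 4 — Power factor: PF = cos(φ) = Re(Z)/|Z| = 989/991 = 0.998.
Step 5 — Type: Im(Z) = 62.21 ⇒ lagging (phase φ = 3.6°).

PF = 0.998 (lagging, φ = 3.6°)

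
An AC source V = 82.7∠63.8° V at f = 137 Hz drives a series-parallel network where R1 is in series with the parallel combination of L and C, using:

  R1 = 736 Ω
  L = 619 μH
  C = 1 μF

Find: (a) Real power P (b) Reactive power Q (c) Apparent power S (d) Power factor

Step 1 — Angular frequency: ω = 2π·f = 2π·137 = 860.8 rad/s.
Step 2 — Component impedances:
  R1: Z = R = 736 Ω
  L: Z = jωL = j·860.8·0.000619 = 0 + j0.5328 Ω
  C: Z = 1/(jωC) = -j/(ω·C) = 0 - j1162 Ω
Step 3 — Parallel branch: L || C = 1/(1/L + 1/C) = 0 + j0.5331 Ω.
Step 4 — Series with R1: Z_total = R1 + (L || C) = 736 + j0.5331 Ω = 736∠0.0° Ω.
Step 5 — Source phasor: V = 82.7∠63.8° V = 36.51 + j74.2 V.
Step 6 — Current: I = V / Z = 0.04968 + j0.1008 A = 0.1124∠63.8° A.
Step 7 — Complex power: S = V·I* = 9.293 + j0.00673 VA.
Step 8 — Real power: P = Re(S) = 9.293 W.
Step 9 — Reactive power: Q = Im(S) = 0.00673 VAR.
Step 10 — Apparent power: |S| = 9.293 VA.
Step 11 — Power factor: PF = P/|S| = 1 (lagging).

(a) P = 9.293 W  (b) Q = 0.00673 VAR  (c) S = 9.293 VA  (d) PF = 1 (lagging)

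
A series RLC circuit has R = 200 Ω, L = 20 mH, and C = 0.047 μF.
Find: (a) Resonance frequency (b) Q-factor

Step 1 — Resonance condition Im(Z)=0 gives ω₀ = 1/√(LC).
Step 2 — ω₀ = 1/√(0.02·4.7e-08) = 3.262e+04 rad/s.
Step 3 — f₀ = ω₀/(2π) = 5191 Hz.
Step 4 — Series Q: Q = ω₀L/R = 3.262e+04·0.02/200 = 3.262.

(a) f₀ = 5191 Hz  (b) Q = 3.262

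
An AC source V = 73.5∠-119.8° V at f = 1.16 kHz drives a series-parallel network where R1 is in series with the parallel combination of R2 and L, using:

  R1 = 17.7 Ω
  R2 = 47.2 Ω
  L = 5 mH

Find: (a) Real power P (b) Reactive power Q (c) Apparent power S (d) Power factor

Step 1 — Angular frequency: ω = 2π·f = 2π·1160 = 7288 rad/s.
Step 2 — Component impedances:
  R1: Z = R = 17.7 Ω
  R2: Z = R = 47.2 Ω
  L: Z = jωL = j·7288·0.005 = 0 + j36.44 Ω
Step 3 — Parallel branch: R2 || L = 1/(1/R2 + 1/L) = 17.63 + j22.83 Ω.
Step 4 — Series with R1: Z_total = R1 + (R2 || L) = 35.33 + j22.83 Ω = 42.06∠32.9° Ω.
Step 5 — Source phasor: V = 73.5∠-119.8° V = -36.53 - j63.78 V.
Step 6 — Current: I = V / Z = -1.552 - j0.8021 A = 1.747∠-152.7° A.
Step 7 — Complex power: S = V·I* = 107.9 + j69.71 VA.
Step 8 — Real power: P = Re(S) = 107.9 W.
Step 9 — Reactive power: Q = Im(S) = 69.71 VAR.
Step 10 — Apparent power: |S| = 128.4 VA.
Step 11 — Power factor: PF = P/|S| = 0.8399 (lagging).

(a) P = 107.9 W  (b) Q = 69.71 VAR  (c) S = 128.4 VA  (d) PF = 0.8399 (lagging)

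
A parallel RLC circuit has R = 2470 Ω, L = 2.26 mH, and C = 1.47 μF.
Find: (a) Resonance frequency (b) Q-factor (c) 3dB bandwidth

Step 1 — Resonance: ω₀ = 1/√(LC) = 1/√(0.00226·1.47e-06) = 1.735e+04 rad/s.
Step 2 — f₀ = ω₀/(2π) = 2761 Hz.
Step 3 — Parallel Q: Q = R/(ω₀L) = 2470/(1.735e+04·0.00226) = 62.99.
Step 4 — Bandwidth: Δω = ω₀/Q = 275.4 rad/s; BW = Δω/(2π) = 43.83 Hz.

(a) f₀ = 2761 Hz  (b) Q = 62.99  (c) BW = 43.83 Hz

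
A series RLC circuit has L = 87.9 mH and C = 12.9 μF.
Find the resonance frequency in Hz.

Step 1 — Resonance condition Im(Z)=0 gives ω₀ = 1/√(LC).
Step 2 — ω₀ = 1/√(0.0879·1.29e-05) = 939.1 rad/s.
Step 3 — f₀ = ω₀/(2π) = 149.5 Hz.

f₀ = 149.5 Hz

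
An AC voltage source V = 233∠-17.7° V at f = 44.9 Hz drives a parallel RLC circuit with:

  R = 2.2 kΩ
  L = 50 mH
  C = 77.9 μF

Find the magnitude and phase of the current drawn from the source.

Step 1 — Angular frequency: ω = 2π·f = 2π·44.9 = 282.1 rad/s.
Step 2 — Component impedances:
  R: Z = R = 2200 Ω
  L: Z = jωL = j·282.1·0.05 = 0 + j14.11 Ω
  C: Z = 1/(jωC) = -j/(ω·C) = 0 - j45.5 Ω
Step 3 — Parallel combination: 1/Z_total = 1/R + 1/L + 1/C; Z_total = 0.1899 + j20.44 Ω = 20.44∠89.5° Ω.
Step 4 — Source phasor: V = 233∠-17.7° V = 222 - j70.84 V.
Step 5 — Ohm's law: I = V / Z_total = (222 - j70.84) / (0.1899 + j20.44) = -3.364 - j10.89 A.
Step 6 — Convert to polar: |I| = 11.4 A, ∠I = -107.2°.

I = 11.4∠-107.2° A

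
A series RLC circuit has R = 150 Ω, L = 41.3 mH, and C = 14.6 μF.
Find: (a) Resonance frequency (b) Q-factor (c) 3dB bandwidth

Step 1 — Resonance: ω₀ = 1/√(LC) = 1/√(0.0413·1.46e-05) = 1288 rad/s.
Step 2 — f₀ = ω₀/(2π) = 205 Hz.
Step 3 — Series Q: Q = ω₀L/R = 1288·0.0413/150 = 0.3546.
Step 4 — Bandwidth: Δω = ω₀/Q = 3632 rad/s; BW = Δω/(2π) = 578 Hz.

(a) f₀ = 205 Hz  (b) Q = 0.3546  (c) BW = 578 Hz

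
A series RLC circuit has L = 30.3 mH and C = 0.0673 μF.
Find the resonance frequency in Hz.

Step 1 — Resonance condition Im(Z)=0 gives ω₀ = 1/√(LC).
Step 2 — ω₀ = 1/√(0.0303·6.73e-08) = 2.214e+04 rad/s.
Step 3 — f₀ = ω₀/(2π) = 3524 Hz.

f₀ = 3524 Hz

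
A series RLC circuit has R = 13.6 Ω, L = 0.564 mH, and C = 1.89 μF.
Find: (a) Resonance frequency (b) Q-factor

Step 1 — Resonance condition Im(Z)=0 gives ω₀ = 1/√(LC).
Step 2 — ω₀ = 1/√(0.000564·1.89e-06) = 3.063e+04 rad/s.
Step 3 — f₀ = ω₀/(2π) = 4875 Hz.
Step 4 — Series Q: Q = ω₀L/R = 3.063e+04·0.000564/13.6 = 1.27.

(a) f₀ = 4875 Hz  (b) Q = 1.27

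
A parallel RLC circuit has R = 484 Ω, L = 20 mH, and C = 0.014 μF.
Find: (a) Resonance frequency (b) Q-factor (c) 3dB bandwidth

Step 1 — Resonance: ω₀ = 1/√(LC) = 1/√(0.02·1.4e-08) = 5.976e+04 rad/s.
Step 2 — f₀ = ω₀/(2π) = 9511 Hz.
Step 3 — Parallel Q: Q = R/(ω₀L) = 484/(5.976e+04·0.02) = 0.4049.
Step 4 — Bandwidth: Δω = ω₀/Q = 1.476e+05 rad/s; BW = Δω/(2π) = 2.349e+04 Hz.

(a) f₀ = 9511 Hz  (b) Q = 0.4049  (c) BW = 2.349e+04 Hz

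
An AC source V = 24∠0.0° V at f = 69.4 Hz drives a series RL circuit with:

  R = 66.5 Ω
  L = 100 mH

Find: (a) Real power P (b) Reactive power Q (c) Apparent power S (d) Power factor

Step 1 — Angular frequency: ω = 2π·f = 2π·69.4 = 436.1 rad/s.
Step 2 — Component impedances:
  R: Z = R = 66.5 Ω
  L: Z = jωL = j·436.1·0.1 = 0 + j43.61 Ω
Step 3 — Series combination: Z_total = R + L = 66.5 + j43.61 Ω = 79.52∠33.3° Ω.
Step 4 — Source phasor: V = 24∠0.0° V = 24 V.
Step 5 — Current: I = V / Z = 0.2524 - j0.1655 A = 0.3018∠-33.3° A.
Step 6 — Complex power: S = V·I* = 6.057 + j3.972 VA.
Step 7 — Real power: P = Re(S) = 6.057 W.
Step 8 — Reactive power: Q = Im(S) = 3.972 VAR.
Step 9 — Apparent power: |S| = 7.243 VA.
Step 10 — Power factor: PF = P/|S| = 0.8363 (lagging).

(a) P = 6.057 W  (b) Q = 3.972 VAR  (c) S = 7.243 VA  (d) PF = 0.8363 (lagging)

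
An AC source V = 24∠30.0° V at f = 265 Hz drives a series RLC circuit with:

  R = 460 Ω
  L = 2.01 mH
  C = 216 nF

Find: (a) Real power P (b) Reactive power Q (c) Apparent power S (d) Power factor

Step 1 — Angular frequency: ω = 2π·f = 2π·265 = 1665 rad/s.
Step 2 — Component impedances:
  R: Z = R = 460 Ω
  L: Z = jωL = j·1665·0.00201 = 0 + j3.347 Ω
  C: Z = 1/(jωC) = -j/(ω·C) = 0 - j2780 Ω
Step 3 — Series combination: Z_total = R + L + C = 460 - j2777 Ω = 2815∠-80.6° Ω.
Step 4 — Source phasor: V = 24∠30.0° V = 20.78 + j12 V.
Step 5 — Current: I = V / Z = -0.002999 + j0.007981 A = 0.008526∠110.6° A.
Step 6 — Complex power: S = V·I* = 0.03344 - j0.2019 VA.
Step 7 — Real power: P = Re(S) = 0.03344 W.
Step 8 — Reactive power: Q = Im(S) = -0.2019 VAR.
Step 9 — Apparent power: |S| = 0.2046 VA.
Step 10 — Power factor: PF = P/|S| = 0.1634 (leading).

(a) P = 0.03344 W  (b) Q = -0.2019 VAR  (c) S = 0.2046 VA  (d) PF = 0.1634 (leading)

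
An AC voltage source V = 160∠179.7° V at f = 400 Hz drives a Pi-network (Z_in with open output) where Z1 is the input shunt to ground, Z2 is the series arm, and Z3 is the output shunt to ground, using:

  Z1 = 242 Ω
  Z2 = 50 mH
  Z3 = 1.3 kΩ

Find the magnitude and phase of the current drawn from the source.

Step 1 — Angular frequency: ω = 2π·f = 2π·400 = 2513 rad/s.
Step 2 — Component impedances:
  Z1: Z = R = 242 Ω
  Z2: Z = jωL = j·2513·0.05 = 0 + j125.7 Ω
  Z3: Z = R = 1300 Ω
Step 3 — With open output, the series arm Z2 and the output shunt Z3 appear in series to ground: Z2 + Z3 = 1300 + j125.7 Ω.
Step 4 — Parallel with input shunt Z1: Z_in = Z1 || (Z2 + Z3) = 204.3 + j3.075 Ω = 204.3∠0.9° Ω.
Step 5 — Source phasor: V = 160∠179.7° V = -160 + j0.8378 V.
Step 6 — Ohm's law: I = V / Z_total = (-160 + j0.8378) / (204.3 + j3.075) = -0.783 + j0.01589 A.
Step 7 — Convert to polar: |I| = 0.7832 A, ∠I = 178.8°.

I = 0.7832∠178.8° A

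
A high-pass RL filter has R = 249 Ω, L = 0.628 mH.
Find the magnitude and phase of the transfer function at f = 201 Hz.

Step 1 — Angular frequency: ω = 2π·201 = 1263 rad/s.
Step 2 — Transfer function: H(jω) = jωL/(R + jωL).
Step 3 — Numerator jωL = j·0.7931; denominator R + jωL = 249 + j0.7931.
Step 4 — H = 1.015e-05 + j0.003185.
Step 5 — Magnitude: |H| = 0.003185 (-49.9 dB); phase: φ = 89.8°.

|H| = 0.003185 (-49.9 dB), φ = 89.8°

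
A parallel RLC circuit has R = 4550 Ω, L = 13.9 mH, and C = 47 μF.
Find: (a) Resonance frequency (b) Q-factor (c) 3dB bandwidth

Step 1 — Resonance: ω₀ = 1/√(LC) = 1/√(0.0139·4.7e-05) = 1237 rad/s.
Step 2 — f₀ = ω₀/(2π) = 196.9 Hz.
Step 3 — Parallel Q: Q = R/(ω₀L) = 4550/(1237·0.0139) = 264.6.
Step 4 — Bandwidth: Δω = ω₀/Q = 4.676 rad/s; BW = Δω/(2π) = 0.7442 Hz.

(a) f₀ = 196.9 Hz  (b) Q = 264.6  (c) BW = 0.7442 Hz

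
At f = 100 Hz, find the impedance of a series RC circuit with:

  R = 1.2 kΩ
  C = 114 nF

Step 1 — Angular frequency: ω = 2π·f = 2π·100 = 628.3 rad/s.
Step 2 — Component impedances:
  R: Z = R = 1200 Ω
  C: Z = 1/(jωC) = -j/(ω·C) = 0 - j1.396e+04 Ω
Step 3 — Series combination: Z_total = R + C = 1200 - j1.396e+04 Ω = 1.401e+04∠-85.1° Ω.

Z = 1200 - j1.396e+04 Ω = 1.401e+04∠-85.1° Ω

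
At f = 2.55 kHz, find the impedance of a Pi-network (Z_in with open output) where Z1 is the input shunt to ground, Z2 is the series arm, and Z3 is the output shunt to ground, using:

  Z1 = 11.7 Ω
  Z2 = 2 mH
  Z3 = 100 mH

Step 1 — Angular frequency: ω = 2π·f = 2π·2550 = 1.602e+04 rad/s.
Step 2 — Component impedances:
  Z1: Z = R = 11.7 Ω
  Z2: Z = jωL = j·1.602e+04·0.002 = 0 + j32.04 Ω
  Z3: Z = jωL = j·1.602e+04·0.1 = 0 + j1602 Ω
Step 3 — With open output, the series arm Z2 and the output shunt Z3 appear in series to ground: Z2 + Z3 = 0 + j1634 Ω.
Step 4 — Parallel with input shunt Z1: Z_in = Z1 || (Z2 + Z3) = 11.7 + j0.08376 Ω = 11.7∠0.4° Ω.

Z = 11.7 + j0.08376 Ω = 11.7∠0.4° Ω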